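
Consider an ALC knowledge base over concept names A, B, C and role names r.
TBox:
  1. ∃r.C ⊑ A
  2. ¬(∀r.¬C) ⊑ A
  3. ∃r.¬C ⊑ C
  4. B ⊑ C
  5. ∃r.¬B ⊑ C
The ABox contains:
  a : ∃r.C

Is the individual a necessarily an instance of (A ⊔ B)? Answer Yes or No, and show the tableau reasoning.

1. a : (A ⊔ B)?  L(a) = {∃r.C} ∪ {(¬A ⊓ ¬B)}
   clash {A, ¬A} at a — a ∈ (A ⊔ B)
2. Hence a : (A ⊔ B): entailed.

Yes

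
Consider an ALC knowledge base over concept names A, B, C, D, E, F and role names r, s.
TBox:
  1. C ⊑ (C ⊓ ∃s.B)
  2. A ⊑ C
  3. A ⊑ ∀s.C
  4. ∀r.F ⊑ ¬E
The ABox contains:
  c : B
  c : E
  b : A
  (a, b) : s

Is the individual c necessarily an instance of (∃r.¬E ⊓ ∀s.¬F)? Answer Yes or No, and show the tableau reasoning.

1. c : (∃r.¬E ⊓ ∀s.¬F)?  L(c) = {B, E} ∪ {(∀r.E ⊔ ∃s.F)}
   open: L(c) ⊇ {B, E, ¬A, ¬C, ∀r.E, …} (+ ∃-successors) — c ∉ (∃r.¬E ⊓ ∀s.¬F) possible
2. Hence c : (∃r.¬E ⊓ ∀s.¬F): not entailed.

No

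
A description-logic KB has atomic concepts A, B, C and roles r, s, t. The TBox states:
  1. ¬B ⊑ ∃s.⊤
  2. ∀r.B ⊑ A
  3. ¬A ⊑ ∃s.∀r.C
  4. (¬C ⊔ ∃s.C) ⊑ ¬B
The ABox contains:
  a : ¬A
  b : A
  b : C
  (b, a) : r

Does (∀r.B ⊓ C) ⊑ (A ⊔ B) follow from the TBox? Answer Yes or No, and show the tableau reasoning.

1. (∀r.B ⊓ C) ⊑ (A ⊔ B)  ⇔  ((∀r.B ⊓ C) ⊓ (¬A ⊓ ¬B)) unsat w.r.t. T
   all branches close; clash {A, ¬A} at x₀
2. Hence (∀r.B ⊓ C) ⊑ (A ⊔ B): entailed.

Yes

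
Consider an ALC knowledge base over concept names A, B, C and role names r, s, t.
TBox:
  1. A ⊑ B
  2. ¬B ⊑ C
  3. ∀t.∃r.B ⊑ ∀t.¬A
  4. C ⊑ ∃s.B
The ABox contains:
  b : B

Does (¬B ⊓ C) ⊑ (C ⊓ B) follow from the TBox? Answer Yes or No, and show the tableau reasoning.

No

1. (¬B ⊓ C) ⊑ (C ⊓ B)  ⇔  ((¬B ⊓ C) ⊓ (¬C ⊔ ¬B)) unsat w.r.t. T
   apply at x₀: C⊑∃s.B
   open: L(x₀) ⊇ {C, ¬A, ¬B, ∃s.B, ∃t.∀r.¬B} (+ ∃-successors)
2. Hence (¬B ⊓ C) ⊑ (C ⊓ B): not entailed.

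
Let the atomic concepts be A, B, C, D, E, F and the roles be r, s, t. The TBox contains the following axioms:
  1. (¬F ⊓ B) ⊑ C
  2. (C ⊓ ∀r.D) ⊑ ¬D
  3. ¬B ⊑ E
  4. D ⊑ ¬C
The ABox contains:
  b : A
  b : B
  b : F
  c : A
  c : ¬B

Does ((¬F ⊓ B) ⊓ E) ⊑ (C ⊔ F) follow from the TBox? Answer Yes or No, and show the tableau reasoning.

Yes

1. ((¬F ⊓ B) ⊓ E) ⊑ (C ⊔ F)  ⇔  (((¬F ⊓ B) ⊓ E) ⊓ (¬C ⊓ ¬F)) unsat w.r.t. T
   all branches close; clash {C, ¬C} at x₀
2. Hence ((¬F ⊓ B) ⊓ E) ⊑ (C ⊔ F): entailed.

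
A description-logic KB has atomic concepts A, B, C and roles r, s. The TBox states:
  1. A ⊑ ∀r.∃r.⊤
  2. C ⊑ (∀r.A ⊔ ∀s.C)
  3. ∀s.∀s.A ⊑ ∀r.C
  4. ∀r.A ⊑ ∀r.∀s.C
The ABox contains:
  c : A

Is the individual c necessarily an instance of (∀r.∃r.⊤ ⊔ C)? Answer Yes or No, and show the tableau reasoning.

Yes

1. c : (∀r.∃r.⊤ ⊔ C)?  L(c) = {A} ∪ {(∃r.∀r.⊥ ⊓ ¬C)}
   clash ⊥ at an ∃-successor — c ∈ (∀r.∃r.⊤ ⊔ C)
2. Hence c : (∀r.∃r.⊤ ⊔ C): entailed.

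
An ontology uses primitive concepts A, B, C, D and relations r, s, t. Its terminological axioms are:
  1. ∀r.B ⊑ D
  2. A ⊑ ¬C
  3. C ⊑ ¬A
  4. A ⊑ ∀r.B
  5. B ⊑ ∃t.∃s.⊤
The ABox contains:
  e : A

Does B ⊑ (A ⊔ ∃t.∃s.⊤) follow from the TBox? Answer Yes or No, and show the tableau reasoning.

Yes

1. B ⊑ (A ⊔ ∃t.∃s.⊤)  ⇔  (B ⊓ (¬A ⊓ ∀t.∀s.⊥)) unsat w.r.t. T
   all branches close; clash ⊥ at an ∃-successor
2. Hence B ⊑ (A ⊔ ∃t.∃s.⊤): entailed.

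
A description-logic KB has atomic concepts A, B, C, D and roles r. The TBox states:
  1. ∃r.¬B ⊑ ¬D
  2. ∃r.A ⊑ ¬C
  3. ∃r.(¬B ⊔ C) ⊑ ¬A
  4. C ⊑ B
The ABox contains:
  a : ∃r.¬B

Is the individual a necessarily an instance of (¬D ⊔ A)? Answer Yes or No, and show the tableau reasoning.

Yes

1. a : (¬D ⊔ A)?  L(a) = {∃r.¬B} ∪ {(D ⊓ ¬A)}
   clash {D, ¬D} at a — a ∈ (¬D ⊔ A)
2. Hence a : (¬D ⊔ A): entailed.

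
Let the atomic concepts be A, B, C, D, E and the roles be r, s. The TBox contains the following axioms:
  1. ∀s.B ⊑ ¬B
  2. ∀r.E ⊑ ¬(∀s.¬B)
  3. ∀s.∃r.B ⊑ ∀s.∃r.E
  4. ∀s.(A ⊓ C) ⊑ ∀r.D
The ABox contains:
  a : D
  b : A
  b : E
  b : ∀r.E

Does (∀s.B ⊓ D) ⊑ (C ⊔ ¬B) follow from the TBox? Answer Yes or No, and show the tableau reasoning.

Yes

1. (∀s.B ⊓ D) ⊑ (C ⊔ ¬B)  ⇔  ((∀s.B ⊓ D) ⊓ (¬C ⊓ B)) unsat w.r.t. T
   all branches close; clash {B, ¬B} at x₀
2. Hence (∀s.B ⊓ D) ⊑ (C ⊔ ¬B): entailed.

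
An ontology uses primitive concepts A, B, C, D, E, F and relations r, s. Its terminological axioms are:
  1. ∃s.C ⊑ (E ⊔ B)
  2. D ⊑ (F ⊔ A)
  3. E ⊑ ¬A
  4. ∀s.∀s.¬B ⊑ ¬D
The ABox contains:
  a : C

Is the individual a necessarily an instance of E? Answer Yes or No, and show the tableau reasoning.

1. a : E?  L(a) = {C} ∪ {¬E}
   open: L(a) ⊇ {C, ¬D, ¬E, ∀s.¬C} — a ∉ E possible
2. Hence a : E: not entailed.

No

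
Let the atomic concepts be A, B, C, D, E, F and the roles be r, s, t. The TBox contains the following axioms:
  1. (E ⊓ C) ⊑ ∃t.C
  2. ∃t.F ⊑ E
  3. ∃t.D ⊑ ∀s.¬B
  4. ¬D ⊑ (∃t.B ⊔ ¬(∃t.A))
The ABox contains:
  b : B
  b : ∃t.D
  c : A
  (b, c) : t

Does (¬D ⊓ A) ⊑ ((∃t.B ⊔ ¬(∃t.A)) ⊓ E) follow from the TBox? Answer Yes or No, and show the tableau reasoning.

No

1. (¬D ⊓ A) ⊑ ((∃t.B ⊔ ¬(∃t.A)) ⊓ E)  ⇔  ((¬D ⊓ A) ⊓ ((∀t.¬B ⊓ ∃t.A) ⊔ ¬E)) unsat w.r.t. T
   apply at x₀: ¬D⊑(∃t.B ⊔ ¬(∃t.A))
   open: L(x₀) ⊇ {A, ¬D, ¬E, ∀t.¬D, ∀t.¬F, …} (+ ∃-successors)
2. Hence (¬D ⊓ A) ⊑ ((∃t.B ⊔ ¬(∃t.A)) ⊓ E): not entailed.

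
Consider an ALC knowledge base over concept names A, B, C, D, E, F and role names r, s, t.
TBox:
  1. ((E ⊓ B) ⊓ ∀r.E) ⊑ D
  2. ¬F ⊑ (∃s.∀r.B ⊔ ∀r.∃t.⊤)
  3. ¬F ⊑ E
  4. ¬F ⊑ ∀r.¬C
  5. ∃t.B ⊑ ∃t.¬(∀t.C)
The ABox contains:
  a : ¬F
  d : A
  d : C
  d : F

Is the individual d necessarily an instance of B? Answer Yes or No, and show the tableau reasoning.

1. d : B?  L(d) = {A, C, F} ∪ {¬B}
   open: L(d) ⊇ {A, C, F, ¬B, ∀t.¬B} — d ∉ B possible
2. Hence d : B: not entailed.

No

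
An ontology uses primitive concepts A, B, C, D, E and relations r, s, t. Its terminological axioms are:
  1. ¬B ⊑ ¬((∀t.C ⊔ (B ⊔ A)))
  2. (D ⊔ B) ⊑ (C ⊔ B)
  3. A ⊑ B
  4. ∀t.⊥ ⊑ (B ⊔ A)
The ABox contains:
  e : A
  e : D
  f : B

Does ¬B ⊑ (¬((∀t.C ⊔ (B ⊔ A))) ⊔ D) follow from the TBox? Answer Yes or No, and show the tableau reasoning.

Yes

1. ¬B ⊑ (¬((∀t.C ⊔ (B ⊔ A))) ⊔ D)  ⇔  (¬B ⊓ ((∀t.C ⊔ (B ⊔ A)) ⊓ ¬D)) unsat w.r.t. T
   all branches close; clash {B, ¬B} at x₀
2. Hence ¬B ⊑ (¬((∀t.C ⊔ (B ⊔ A))) ⊔ D): entailed.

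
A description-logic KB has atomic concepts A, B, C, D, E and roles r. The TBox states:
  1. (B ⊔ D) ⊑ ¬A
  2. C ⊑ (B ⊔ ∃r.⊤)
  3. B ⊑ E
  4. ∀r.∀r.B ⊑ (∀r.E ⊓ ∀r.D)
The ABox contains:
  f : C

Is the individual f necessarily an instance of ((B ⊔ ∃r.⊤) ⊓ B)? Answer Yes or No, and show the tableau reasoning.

1. f : ((B ⊔ ∃r.⊤) ⊓ B)?  L(f) = {C} ∪ {((¬B ⊓ ∀r.⊥) ⊔ ¬B)}
   apply at f: C⊑(B ⊔ ∃r.⊤)
   open: L(f) ⊇ {C, ¬B, ¬D, ∃r.∃r.¬B, ∃r.⊤} (+ ∃-successors) — f ∉ ((B ⊔ ∃r.⊤) ⊓ B) possible
2. Hence f : ((B ⊔ ∃r.⊤) ⊓ B): not entailed.

No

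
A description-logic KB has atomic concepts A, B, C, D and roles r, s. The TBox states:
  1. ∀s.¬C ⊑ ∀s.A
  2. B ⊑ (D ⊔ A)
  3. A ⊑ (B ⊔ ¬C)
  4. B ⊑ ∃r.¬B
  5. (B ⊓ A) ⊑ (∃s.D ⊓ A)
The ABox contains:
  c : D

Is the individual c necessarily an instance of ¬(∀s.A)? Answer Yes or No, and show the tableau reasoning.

1. c : ¬(∀s.A)?  L(c) = {D} ∪ {∀s.A}
   open: L(c) ⊇ {D, ¬A, ¬B, ∀s.A} — c ∉ ¬(∀s.A) possible
2. Hence c : ¬(∀s.A): not entailed.

No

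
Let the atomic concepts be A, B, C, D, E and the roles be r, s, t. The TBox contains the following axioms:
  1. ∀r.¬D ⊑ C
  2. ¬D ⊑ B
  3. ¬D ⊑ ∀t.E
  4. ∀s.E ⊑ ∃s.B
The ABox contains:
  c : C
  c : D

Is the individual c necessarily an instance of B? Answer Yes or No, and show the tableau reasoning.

1. c : B?  L(c) = {C, D} ∪ {¬B}
   open: L(c) ⊇ {C, D, ¬B, ∃s.¬E} (+ ∃-successors) — c ∉ B possible
2. Hence c : B: not entailed.

No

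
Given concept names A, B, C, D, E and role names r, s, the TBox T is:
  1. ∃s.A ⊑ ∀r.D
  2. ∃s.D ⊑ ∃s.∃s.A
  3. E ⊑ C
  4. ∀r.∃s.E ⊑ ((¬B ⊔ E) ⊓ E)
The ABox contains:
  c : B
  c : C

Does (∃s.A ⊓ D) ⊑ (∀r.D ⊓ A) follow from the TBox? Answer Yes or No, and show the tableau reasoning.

No

1. (∃s.A ⊓ D) ⊑ (∀r.D ⊓ A)  ⇔  ((∃s.A ⊓ D) ⊓ (∃r.¬D ⊔ ¬A)) unsat w.r.t. T
   apply at x₀: ∃s.A⊑∀r.D
   open: L(x₀) ⊇ {D, ¬A, ¬E, ∀r.D, ∀s.¬D, …} (+ ∃-successors)
2. Hence (∃s.A ⊓ D) ⊑ (∀r.D ⊓ A): not entailed.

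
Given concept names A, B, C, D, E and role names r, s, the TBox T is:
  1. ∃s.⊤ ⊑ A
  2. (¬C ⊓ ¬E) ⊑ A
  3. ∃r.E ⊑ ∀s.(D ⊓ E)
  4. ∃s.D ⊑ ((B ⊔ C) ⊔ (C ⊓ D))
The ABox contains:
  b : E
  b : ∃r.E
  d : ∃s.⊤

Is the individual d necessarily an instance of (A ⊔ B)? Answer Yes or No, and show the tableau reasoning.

Yes

1. d : (A ⊔ B)?  L(d) = {∃s.⊤} ∪ {(¬A ⊓ ¬B)}
   clash {A, ¬A} at d — d ∈ (A ⊔ B)
2. Hence d : (A ⊔ B): entailed.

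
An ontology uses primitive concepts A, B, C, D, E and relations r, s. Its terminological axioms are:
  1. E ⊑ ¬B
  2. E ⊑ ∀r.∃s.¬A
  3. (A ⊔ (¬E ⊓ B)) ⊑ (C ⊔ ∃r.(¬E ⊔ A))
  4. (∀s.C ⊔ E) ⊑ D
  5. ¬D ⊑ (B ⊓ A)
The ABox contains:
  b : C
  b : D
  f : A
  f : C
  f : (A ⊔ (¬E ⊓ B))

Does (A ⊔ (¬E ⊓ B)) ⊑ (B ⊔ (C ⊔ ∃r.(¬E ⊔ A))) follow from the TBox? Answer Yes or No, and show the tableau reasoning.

Yes

1. (A ⊔ (¬E ⊓ B)) ⊑ (B ⊔ (C ⊔ ∃r.(¬E ⊔ A)))  ⇔  ((A ⊔ (¬E ⊓ B)) ⊓ (¬B ⊓ (¬C ⊓ ∀r.(E ⊓ ¬A)))) unsat w.r.t. T
   all branches close; clash {B, ¬B} at x₀
2. Hence (A ⊔ (¬E ⊓ B)) ⊑ (B ⊔ (C ⊔ ∃r.(¬E ⊔ A))): entailed.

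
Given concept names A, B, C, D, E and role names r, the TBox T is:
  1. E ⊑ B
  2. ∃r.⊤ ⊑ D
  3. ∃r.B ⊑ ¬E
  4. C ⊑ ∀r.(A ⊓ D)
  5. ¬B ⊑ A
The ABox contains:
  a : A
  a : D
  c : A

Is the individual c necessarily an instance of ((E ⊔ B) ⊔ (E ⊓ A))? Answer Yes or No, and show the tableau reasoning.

No

1. c : ((E ⊔ B) ⊔ (E ⊓ A))?  L(c) = {A} ∪ {((¬E ⊓ ¬B) ⊓ (¬E ⊔ ¬A))}
   open: L(c) ⊇ {A, ¬B, ¬C, ¬E, ∀r.⊥} — c ∉ ((E ⊔ B) ⊔ (E ⊓ A)) possible
2. Hence c : ((E ⊔ B) ⊔ (E ⊓ A)): not entailed.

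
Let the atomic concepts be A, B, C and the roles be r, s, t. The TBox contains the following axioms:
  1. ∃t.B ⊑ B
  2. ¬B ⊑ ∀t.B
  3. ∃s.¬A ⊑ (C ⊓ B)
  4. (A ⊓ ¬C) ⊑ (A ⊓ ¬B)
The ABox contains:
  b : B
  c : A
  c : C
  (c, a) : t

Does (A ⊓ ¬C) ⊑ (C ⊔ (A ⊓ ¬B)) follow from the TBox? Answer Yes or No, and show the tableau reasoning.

Yes

1. (A ⊓ ¬C) ⊑ (C ⊔ (A ⊓ ¬B))  ⇔  ((A ⊓ ¬C) ⊓ (¬C ⊓ (¬A ⊔ B))) unsat w.r.t. T
   all branches close; clash {C, ¬C} at x₀
2. Hence (A ⊓ ¬C) ⊑ (C ⊔ (A ⊓ ¬B)): entailed.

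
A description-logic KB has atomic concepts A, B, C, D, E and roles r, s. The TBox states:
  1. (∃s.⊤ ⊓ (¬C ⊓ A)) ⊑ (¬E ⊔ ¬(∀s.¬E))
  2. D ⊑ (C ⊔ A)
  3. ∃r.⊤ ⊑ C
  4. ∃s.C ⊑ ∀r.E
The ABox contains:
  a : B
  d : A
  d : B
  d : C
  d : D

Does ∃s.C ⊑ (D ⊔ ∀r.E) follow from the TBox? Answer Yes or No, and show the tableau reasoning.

1. ∃s.C ⊑ (D ⊔ ∀r.E)  ⇔  (∃s.C ⊓ (¬D ⊓ ∃r.¬E)) unsat w.r.t. T
   all branches close; clash {E, ¬E} at an ∃-successor
2. Hence ∃s.C ⊑ (D ⊔ ∀r.E): entailed.

Yes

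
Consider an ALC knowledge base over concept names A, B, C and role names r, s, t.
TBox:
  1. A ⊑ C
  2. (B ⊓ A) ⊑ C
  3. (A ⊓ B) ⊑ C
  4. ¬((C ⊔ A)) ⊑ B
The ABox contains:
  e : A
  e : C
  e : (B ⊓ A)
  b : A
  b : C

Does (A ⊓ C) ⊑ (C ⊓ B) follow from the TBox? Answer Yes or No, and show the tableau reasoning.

No

1. (A ⊓ C) ⊑ (C ⊓ B)  ⇔  ((A ⊓ C) ⊓ (¬C ⊔ ¬B)) unsat w.r.t. T
   open: L(x₀) ⊇ {A, C, ¬B}
2. Hence (A ⊓ C) ⊑ (C ⊓ B): not entailed.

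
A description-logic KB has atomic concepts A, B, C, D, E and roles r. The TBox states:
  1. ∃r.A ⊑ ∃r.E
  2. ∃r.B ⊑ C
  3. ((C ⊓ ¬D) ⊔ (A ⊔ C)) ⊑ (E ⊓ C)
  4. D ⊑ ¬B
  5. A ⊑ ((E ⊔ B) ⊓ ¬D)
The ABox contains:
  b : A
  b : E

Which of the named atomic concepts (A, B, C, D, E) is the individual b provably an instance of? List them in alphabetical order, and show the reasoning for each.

1. b : A?  L(b) = {A, E} ∪ {¬A}
   clash {A, ¬A} at b — b ∈ A
2. b : B?  L(b) = {A, E} ∪ {¬B}
   apply at b: A⊑((E ⊔ B) ⊓ ¬D)
   open: L(b) ⊇ {A, C, E, ¬B, ¬D, …} — b ∉ B possible
3. b : C?  L(b) = {A, E} ∪ {¬C}
   clash {C, ¬C} at b — b ∈ C
4. b : D?  L(b) = {A, E} ∪ {¬D}
   apply at b: A⊑((E ⊔ B) ⊓ ¬D)
   open: L(b) ⊇ {A, C, E, ¬D, ∀r.¬A, …} — b ∉ D possible
5. b : E?  L(b) = {A, E} ∪ {¬E}
   clash {E, ¬E} at b — b ∈ E
6. Entailed for b: {A, C, E}

{A, C, E}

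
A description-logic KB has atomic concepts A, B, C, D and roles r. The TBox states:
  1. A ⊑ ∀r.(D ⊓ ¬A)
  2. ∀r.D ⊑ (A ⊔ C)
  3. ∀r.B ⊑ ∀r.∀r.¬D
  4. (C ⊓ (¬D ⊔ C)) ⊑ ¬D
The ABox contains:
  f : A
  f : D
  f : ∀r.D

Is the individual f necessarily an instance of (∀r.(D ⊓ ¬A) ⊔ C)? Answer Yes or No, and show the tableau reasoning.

Yes

1. f : (∀r.(D ⊓ ¬A) ⊔ C)?  L(f) = {A, D, ∀r.D} ∪ {(∃r.(¬D ⊔ A) ⊓ ¬C)}
   clash {D, ¬D} at f — f ∈ (∀r.(D ⊓ ¬A) ⊔ C)
2. Hence f : (∀r.(D ⊓ ¬A) ⊔ C): entailed.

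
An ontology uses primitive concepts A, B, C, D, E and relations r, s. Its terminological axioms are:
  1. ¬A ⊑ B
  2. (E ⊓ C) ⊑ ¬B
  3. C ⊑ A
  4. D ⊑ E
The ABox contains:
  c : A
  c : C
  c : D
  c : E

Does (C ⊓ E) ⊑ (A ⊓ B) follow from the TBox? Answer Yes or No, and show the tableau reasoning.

No

1. (C ⊓ E) ⊑ (A ⊓ B)  ⇔  ((C ⊓ E) ⊓ (¬A ⊔ ¬B)) unsat w.r.t. T
   apply at x₀: C⊑A
   open: L(x₀) ⊇ {A, C, E, ¬B}
2. Hence (C ⊓ E) ⊑ (A ⊓ B): not entailed.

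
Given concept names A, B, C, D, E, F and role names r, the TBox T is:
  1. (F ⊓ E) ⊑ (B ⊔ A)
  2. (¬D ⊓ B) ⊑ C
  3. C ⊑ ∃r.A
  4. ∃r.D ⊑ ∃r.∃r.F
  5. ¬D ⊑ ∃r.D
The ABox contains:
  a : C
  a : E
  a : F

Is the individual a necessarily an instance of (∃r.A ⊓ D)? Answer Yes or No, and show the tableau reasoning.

1. a : (∃r.A ⊓ D)?  L(a) = {C, E, F} ∪ {(∀r.¬A ⊔ ¬D)}
   apply at a: C⊑∃r.A
   open: L(a) ⊇ {B, C, E, F, ¬D, …} (+ ∃-successors) — a ∉ (∃r.A ⊓ D) possible
2. Hence a : (∃r.A ⊓ D): not entailed.

No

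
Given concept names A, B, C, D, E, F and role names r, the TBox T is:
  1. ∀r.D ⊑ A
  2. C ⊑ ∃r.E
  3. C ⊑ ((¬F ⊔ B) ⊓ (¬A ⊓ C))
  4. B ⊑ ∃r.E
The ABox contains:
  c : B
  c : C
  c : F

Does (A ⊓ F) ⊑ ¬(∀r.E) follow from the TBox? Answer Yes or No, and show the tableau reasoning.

No

1. (A ⊓ F) ⊑ ¬(∀r.E)  ⇔  ((A ⊓ F) ⊓ ∀r.E) unsat w.r.t. T
   open: L(x₀) ⊇ {A, F, ¬B, ¬C, ∀r.E}
2. Hence (A ⊓ F) ⊑ ¬(∀r.E): not entailed.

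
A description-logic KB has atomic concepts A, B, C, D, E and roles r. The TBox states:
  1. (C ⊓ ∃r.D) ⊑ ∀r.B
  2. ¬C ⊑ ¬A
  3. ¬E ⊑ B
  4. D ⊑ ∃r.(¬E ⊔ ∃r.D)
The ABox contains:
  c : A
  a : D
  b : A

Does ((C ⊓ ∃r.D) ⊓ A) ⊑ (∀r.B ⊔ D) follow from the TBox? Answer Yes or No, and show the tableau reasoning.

1. ((C ⊓ ∃r.D) ⊓ A) ⊑ (∀r.B ⊔ D)  ⇔  (((C ⊓ ∃r.D) ⊓ A) ⊓ (∃r.¬B ⊓ ¬D)) unsat w.r.t. T
   all branches close; clash {B, ¬B} at an ∃-successor
2. Hence ((C ⊓ ∃r.D) ⊓ A) ⊑ (∀r.B ⊔ D): entailed.

Yes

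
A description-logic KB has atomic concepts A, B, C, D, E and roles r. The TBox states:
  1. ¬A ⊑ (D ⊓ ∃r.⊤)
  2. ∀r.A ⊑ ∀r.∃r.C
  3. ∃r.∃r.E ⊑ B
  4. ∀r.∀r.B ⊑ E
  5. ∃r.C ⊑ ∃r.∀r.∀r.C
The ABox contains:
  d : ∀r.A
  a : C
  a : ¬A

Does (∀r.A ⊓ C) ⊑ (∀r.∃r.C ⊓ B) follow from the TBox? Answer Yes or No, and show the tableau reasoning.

No

1. (∀r.A ⊓ C) ⊑ (∀r.∃r.C ⊓ B)  ⇔  ((∀r.A ⊓ C) ⊓ (∃r.∀r.¬C ⊔ ¬B)) unsat w.r.t. T
   apply at x₀: ∀r.A⊑∀r.∃r.C
   open: L(x₀) ⊇ {A, C, ¬B, ∀r.A, ∀r.¬C, …} (+ ∃-successors)
2. Hence (∀r.A ⊓ C) ⊑ (∀r.∃r.C ⊓ B): not entailed.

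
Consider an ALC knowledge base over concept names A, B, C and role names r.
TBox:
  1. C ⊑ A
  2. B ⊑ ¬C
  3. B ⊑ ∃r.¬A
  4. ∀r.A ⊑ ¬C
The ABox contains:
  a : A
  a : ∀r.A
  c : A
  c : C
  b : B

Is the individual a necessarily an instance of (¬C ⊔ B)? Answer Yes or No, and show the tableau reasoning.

1. a : (¬C ⊔ B)?  L(a) = {A, ∀r.A} ∪ {(C ⊓ ¬B)}
   clash {C, ¬C} at a — a ∈ (¬C ⊔ B)
2. Hence a : (¬C ⊔ B): entailed.

Yes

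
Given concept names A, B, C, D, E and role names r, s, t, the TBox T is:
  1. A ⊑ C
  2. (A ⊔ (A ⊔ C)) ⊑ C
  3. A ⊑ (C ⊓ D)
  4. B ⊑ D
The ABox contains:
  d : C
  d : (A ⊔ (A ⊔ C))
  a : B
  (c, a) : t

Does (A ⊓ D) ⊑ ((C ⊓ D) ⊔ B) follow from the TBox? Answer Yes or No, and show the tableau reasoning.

Yes

1. (A ⊓ D) ⊑ ((C ⊓ D) ⊔ B)  ⇔  ((A ⊓ D) ⊓ ((¬C ⊔ ¬D) ⊓ ¬B)) unsat w.r.t. T
   all branches close; clash {D, ¬D} at x₀
2. Hence (A ⊓ D) ⊑ ((C ⊓ D) ⊔ B): entailed.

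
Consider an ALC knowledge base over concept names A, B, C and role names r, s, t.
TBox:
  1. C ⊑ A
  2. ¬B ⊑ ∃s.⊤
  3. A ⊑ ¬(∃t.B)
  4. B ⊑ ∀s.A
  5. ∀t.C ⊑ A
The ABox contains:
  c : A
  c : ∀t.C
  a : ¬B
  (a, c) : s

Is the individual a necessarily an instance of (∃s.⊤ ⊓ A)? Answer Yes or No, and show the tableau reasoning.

No

1. a : (∃s.⊤ ⊓ A)?  L(a) = {¬B} ∪ {(∀s.⊥ ⊔ ¬A)}
   apply at a: ¬B⊑∃s.⊤
   open: L(a) ⊇ {¬A, ¬B, ¬C, ∃s.⊤, ∃t.¬C} (+ ∃-successors) — a ∉ (∃s.⊤ ⊓ A) possible
2. Hence a : (∃s.⊤ ⊓ A): not entailed.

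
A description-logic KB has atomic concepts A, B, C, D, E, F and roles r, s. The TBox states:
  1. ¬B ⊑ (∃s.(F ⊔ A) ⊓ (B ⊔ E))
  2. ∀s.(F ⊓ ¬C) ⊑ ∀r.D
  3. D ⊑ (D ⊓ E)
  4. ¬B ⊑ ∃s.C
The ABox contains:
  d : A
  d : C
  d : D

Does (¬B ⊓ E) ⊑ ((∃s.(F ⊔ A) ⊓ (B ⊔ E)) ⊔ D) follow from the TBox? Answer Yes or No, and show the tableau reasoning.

Yes

1. (¬B ⊓ E) ⊑ ((∃s.(F ⊔ A) ⊓ (B ⊔ E)) ⊔ D)  ⇔  ((¬B ⊓ E) ⊓ ((∀s.(¬F ⊓ ¬A) ⊔ (¬B ⊓ ¬E)) ⊓ ¬D)) unsat w.r.t. T
   all branches close; clash {E, ¬E} at x₀
2. Hence (¬B ⊓ E) ⊑ ((∃s.(F ⊔ A) ⊓ (B ⊔ E)) ⊔ D): entailed.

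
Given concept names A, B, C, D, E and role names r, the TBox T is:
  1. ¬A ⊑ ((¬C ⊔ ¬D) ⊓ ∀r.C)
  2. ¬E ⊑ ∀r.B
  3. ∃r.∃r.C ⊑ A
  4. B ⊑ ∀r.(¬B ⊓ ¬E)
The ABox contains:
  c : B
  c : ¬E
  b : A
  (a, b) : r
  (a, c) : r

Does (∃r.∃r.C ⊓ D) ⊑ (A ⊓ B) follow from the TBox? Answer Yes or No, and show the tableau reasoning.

No

1. (∃r.∃r.C ⊓ D) ⊑ (A ⊓ B)  ⇔  ((∃r.∃r.C ⊓ D) ⊓ (¬A ⊔ ¬B)) unsat w.r.t. T
   apply at x₀: ∃r.∃r.C⊑A
   open: L(x₀) ⊇ {A, D, E, ¬B, ∃r.∃r.C} (+ ∃-successors)
2. Hence (∃r.∃r.C ⊓ D) ⊑ (A ⊓ B): not entailed.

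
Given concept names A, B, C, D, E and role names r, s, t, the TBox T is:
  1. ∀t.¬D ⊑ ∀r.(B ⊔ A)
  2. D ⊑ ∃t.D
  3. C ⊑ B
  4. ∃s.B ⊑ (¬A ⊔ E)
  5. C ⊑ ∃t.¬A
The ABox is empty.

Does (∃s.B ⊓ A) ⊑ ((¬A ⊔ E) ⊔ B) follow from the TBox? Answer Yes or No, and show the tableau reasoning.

1. (∃s.B ⊓ A) ⊑ ((¬A ⊔ E) ⊔ B)  ⇔  ((∃s.B ⊓ A) ⊓ ((A ⊓ ¬E) ⊓ ¬B)) unsat w.r.t. T
   all branches close; clash {B, ¬B} at x₀
2. Hence (∃s.B ⊓ A) ⊑ ((¬A ⊔ E) ⊔ B): entailed.

Yes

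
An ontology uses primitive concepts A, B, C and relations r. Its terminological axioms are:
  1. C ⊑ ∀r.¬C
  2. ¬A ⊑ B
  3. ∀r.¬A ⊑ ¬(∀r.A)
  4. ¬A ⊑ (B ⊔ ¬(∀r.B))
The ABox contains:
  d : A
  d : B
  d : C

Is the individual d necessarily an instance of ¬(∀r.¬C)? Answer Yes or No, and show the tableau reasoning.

No

1. d : ¬(∀r.¬C)?  L(d) = {A, B, C} ∪ {∀r.¬C}
   open: L(d) ⊇ {A, B, C, ∀r.¬C, ∃r.A} (+ ∃-successors) — d ∉ ¬(∀r.¬C) possible
2. Hence d : ¬(∀r.¬C): not entailed.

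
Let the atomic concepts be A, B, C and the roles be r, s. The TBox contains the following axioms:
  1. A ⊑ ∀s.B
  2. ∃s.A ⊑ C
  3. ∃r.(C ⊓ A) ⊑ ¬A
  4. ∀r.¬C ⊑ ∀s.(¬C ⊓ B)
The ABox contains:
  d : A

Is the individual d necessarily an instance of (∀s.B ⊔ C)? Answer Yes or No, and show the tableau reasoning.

1. d : (∀s.B ⊔ C)?  L(d) = {A} ∪ {(∃s.¬B ⊓ ¬C)}
   clash {C, ¬C} at d — d ∈ (∀s.B ⊔ C)
2. Hence d : (∀s.B ⊔ C): entailed.

Yes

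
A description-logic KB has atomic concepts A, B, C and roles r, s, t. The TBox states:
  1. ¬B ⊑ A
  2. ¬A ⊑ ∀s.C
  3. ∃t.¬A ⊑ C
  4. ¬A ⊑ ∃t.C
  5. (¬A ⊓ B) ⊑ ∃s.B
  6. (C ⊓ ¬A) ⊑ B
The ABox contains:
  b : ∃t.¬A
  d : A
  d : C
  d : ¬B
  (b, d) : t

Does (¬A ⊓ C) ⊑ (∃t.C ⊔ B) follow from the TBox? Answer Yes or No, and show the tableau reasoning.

Yes

1. (¬A ⊓ C) ⊑ (∃t.C ⊔ B)  ⇔  ((¬A ⊓ C) ⊓ (∀t.¬C ⊓ ¬B)) unsat w.r.t. T
   all branches close; clash {A, ¬A} at x₀
2. Hence (¬A ⊓ C) ⊑ (∃t.C ⊔ B): entailed.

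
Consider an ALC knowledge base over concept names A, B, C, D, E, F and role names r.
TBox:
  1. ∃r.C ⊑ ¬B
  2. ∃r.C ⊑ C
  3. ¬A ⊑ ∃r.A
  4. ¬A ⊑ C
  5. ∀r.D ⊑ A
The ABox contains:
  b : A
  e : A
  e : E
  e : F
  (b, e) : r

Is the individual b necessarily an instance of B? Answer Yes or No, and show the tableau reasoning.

No

1. b : B?  L(b) = {A} ∪ {¬B}
   open: L(b) ⊇ {A, ¬B, ∀r.¬C} — b ∉ B possible
2. Hence b : B: not entailed.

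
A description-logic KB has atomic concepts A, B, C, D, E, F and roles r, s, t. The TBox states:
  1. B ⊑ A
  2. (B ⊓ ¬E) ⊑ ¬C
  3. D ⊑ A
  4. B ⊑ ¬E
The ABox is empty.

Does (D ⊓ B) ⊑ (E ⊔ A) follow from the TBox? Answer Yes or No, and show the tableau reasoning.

Yes

1. (D ⊓ B) ⊑ (E ⊔ A)  ⇔  ((D ⊓ B) ⊓ (¬E ⊓ ¬A)) unsat w.r.t. T
   all branches close; clash {A, ¬A} at x₀
2. Hence (D ⊓ B) ⊑ (E ⊔ A): entailed.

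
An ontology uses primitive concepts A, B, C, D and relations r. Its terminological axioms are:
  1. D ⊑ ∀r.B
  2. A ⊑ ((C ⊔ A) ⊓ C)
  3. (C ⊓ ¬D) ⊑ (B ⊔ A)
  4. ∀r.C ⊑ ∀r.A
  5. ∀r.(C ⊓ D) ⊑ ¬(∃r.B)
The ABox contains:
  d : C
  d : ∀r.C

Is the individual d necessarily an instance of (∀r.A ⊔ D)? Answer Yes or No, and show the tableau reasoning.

Yes

1. d : (∀r.A ⊔ D)?  L(d) = {C, ∀r.C} ∪ {(∃r.¬A ⊓ ¬D)}
   clash {A, ¬A} at an ∃-successor — d ∈ (∀r.A ⊔ D)
2. Hence d : (∀r.A ⊔ D): entailed.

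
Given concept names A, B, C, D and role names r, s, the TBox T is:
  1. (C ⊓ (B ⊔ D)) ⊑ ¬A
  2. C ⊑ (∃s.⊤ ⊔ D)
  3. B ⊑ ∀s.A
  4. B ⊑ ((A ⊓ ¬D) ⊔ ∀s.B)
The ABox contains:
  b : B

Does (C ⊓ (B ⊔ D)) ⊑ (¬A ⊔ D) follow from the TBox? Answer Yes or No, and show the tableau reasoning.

1. (C ⊓ (B ⊔ D)) ⊑ (¬A ⊔ D)  ⇔  ((C ⊓ (B ⊔ D)) ⊓ (A ⊓ ¬D)) unsat w.r.t. T
   all branches close; clash {D, ¬D} at x₀
2. Hence (C ⊓ (B ⊔ D)) ⊑ (¬A ⊔ D): entailed.

Yes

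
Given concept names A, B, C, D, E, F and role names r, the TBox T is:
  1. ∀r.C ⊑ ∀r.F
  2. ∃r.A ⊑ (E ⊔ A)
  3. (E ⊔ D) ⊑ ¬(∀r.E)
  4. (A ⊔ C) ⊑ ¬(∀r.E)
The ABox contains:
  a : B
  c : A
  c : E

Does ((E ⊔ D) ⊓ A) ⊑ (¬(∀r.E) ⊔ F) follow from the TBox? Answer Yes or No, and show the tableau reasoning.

1. ((E ⊔ D) ⊓ A) ⊑ (¬(∀r.E) ⊔ F)  ⇔  (((E ⊔ D) ⊓ A) ⊓ (∀r.E ⊓ ¬F)) unsat w.r.t. T
   all branches close; clash {E, ¬E} at an ∃-successor
2. Hence ((E ⊔ D) ⊓ A) ⊑ (¬(∀r.E) ⊔ F): entailed.

Yes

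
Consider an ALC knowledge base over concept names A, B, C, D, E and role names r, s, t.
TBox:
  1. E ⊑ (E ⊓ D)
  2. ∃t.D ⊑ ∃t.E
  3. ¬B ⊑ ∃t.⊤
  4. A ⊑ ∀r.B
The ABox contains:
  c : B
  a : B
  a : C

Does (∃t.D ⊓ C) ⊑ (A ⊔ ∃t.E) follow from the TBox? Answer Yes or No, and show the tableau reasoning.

1. (∃t.D ⊓ C) ⊑ (A ⊔ ∃t.E)  ⇔  ((∃t.D ⊓ C) ⊓ (¬A ⊓ ∀t.¬E)) unsat w.r.t. T
   all branches close; clash {E, ¬E} at an ∃-successor
2. Hence (∃t.D ⊓ C) ⊑ (A ⊔ ∃t.E): entailed.

Yes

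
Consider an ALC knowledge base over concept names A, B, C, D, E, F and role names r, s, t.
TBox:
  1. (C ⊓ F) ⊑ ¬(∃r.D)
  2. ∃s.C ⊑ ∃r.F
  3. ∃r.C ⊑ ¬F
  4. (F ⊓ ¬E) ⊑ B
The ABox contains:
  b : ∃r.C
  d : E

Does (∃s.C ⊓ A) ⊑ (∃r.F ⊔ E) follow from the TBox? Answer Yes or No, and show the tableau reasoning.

Yes

1. (∃s.C ⊓ A) ⊑ (∃r.F ⊔ E)  ⇔  ((∃s.C ⊓ A) ⊓ (∀r.¬F ⊓ ¬E)) unsat w.r.t. T
   all branches close; clash {F, ¬F} at an ∃-successor
2. Hence (∃s.C ⊓ A) ⊑ (∃r.F ⊔ E): entailed.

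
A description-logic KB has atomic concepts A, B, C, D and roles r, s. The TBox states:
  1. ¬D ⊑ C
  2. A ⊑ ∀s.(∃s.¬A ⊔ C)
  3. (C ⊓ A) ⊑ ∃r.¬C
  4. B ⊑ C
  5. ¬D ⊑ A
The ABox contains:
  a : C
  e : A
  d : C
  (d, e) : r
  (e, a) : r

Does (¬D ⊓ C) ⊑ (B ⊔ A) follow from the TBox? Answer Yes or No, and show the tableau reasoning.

1. (¬D ⊓ C) ⊑ (B ⊔ A)  ⇔  ((¬D ⊓ C) ⊓ (¬B ⊓ ¬A)) unsat w.r.t. T
   all branches close; clash {A, ¬A} at x₀
2. Hence (¬D ⊓ C) ⊑ (B ⊔ A): entailed.

Yes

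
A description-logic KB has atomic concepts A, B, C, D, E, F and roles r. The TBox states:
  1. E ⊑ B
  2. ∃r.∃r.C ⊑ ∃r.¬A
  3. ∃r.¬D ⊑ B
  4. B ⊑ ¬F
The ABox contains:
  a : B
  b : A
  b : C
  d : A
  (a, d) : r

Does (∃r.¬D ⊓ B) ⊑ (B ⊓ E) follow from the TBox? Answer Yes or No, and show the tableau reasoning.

1. (∃r.¬D ⊓ B) ⊑ (B ⊓ E)  ⇔  ((∃r.¬D ⊓ B) ⊓ (¬B ⊔ ¬E)) unsat w.r.t. T
   apply at x₀: B⊑¬F
   open: L(x₀) ⊇ {B, ¬E, ¬F, ∀r.∀r.¬C, ∃r.¬D} (+ ∃-successors)
2. Hence (∃r.¬D ⊓ B) ⊑ (B ⊓ E): not entailed.

No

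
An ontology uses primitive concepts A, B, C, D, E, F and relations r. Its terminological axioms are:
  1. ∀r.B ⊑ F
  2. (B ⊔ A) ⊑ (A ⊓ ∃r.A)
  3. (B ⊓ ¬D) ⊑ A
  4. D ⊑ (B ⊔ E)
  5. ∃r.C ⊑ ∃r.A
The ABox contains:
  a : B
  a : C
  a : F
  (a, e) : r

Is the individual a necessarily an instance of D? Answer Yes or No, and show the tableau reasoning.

No

1. a : D?  L(a) = {B, C, F} ∪ {¬D}
   open: L(a) ⊇ {A, B, C, F, ¬D, …} (+ ∃-successors) — a ∉ D possible
2. Hence a : D: not entailed.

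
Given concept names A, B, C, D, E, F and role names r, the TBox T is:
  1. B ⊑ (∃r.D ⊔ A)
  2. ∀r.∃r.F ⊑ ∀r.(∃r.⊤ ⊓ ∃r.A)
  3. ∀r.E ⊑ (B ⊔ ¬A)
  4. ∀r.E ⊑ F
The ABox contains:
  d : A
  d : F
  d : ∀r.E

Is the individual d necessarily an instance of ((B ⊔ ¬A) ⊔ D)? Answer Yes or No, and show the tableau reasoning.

1. d : ((B ⊔ ¬A) ⊔ D)?  L(d) = {A, F, ∀r.E} ∪ {((¬B ⊓ A) ⊓ ¬D)}
   clash {A, ¬A} at d — d ∈ ((B ⊔ ¬A) ⊔ D)
2. Hence d : ((B ⊔ ¬A) ⊔ D): entailed.

Yes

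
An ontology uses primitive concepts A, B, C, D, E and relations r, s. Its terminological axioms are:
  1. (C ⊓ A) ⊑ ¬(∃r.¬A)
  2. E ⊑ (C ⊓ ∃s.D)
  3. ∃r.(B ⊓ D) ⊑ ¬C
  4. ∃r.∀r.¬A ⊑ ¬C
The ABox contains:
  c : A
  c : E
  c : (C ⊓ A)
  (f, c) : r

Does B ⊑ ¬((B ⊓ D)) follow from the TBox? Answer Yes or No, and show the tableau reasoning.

1. B ⊑ ¬((B ⊓ D))  ⇔  (B ⊓ (B ⊓ D)) unsat w.r.t. T
   open: L(x₀) ⊇ {B, D, ¬C, ¬E}
2. Hence B ⊑ ¬((B ⊓ D)): not entailed.

No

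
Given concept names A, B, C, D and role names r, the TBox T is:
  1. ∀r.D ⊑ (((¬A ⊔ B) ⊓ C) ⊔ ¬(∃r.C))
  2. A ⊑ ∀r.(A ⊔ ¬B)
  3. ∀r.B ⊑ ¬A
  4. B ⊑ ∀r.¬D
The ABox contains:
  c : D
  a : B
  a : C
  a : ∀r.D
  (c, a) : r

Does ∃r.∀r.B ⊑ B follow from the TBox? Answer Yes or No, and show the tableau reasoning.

1. ∃r.∀r.B ⊑ B  ⇔  (∃r.∀r.B ⊓ ¬B) unsat w.r.t. T
   open: L(x₀) ⊇ {¬A, ¬B, ∃r.¬B, ∃r.¬D, ∃r.∀r.B} (+ ∃-successors)
2. Hence ∃r.∀r.B ⊑ B: not entailed.

No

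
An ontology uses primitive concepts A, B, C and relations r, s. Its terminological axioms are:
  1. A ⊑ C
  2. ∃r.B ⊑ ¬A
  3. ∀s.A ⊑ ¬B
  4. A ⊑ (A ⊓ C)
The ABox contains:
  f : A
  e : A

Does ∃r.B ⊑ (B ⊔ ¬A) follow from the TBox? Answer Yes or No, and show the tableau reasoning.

1. ∃r.B ⊑ (B ⊔ ¬A)  ⇔  (∃r.B ⊓ (¬B ⊓ A)) unsat w.r.t. T
   all branches close; clash {A, ¬A} at x₀
2. Hence ∃r.B ⊑ (B ⊔ ¬A): entailed.

Yes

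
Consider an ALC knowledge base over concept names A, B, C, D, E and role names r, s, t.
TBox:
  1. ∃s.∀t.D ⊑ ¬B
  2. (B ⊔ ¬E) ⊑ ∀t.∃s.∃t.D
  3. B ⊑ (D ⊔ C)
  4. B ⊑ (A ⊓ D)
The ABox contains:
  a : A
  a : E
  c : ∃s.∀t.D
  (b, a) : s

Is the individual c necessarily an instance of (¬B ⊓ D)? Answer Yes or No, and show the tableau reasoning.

1. c : (¬B ⊓ D)?  L(c) = {∃s.∀t.D} ∪ {(B ⊔ ¬D)}
   apply at c: ∃s.∀t.D⊑¬B
   open: L(c) ⊇ {E, ¬B, ¬D, ∃s.∀t.D} (+ ∃-successors) — c ∉ (¬B ⊓ D) possible
2. Hence c : (¬B ⊓ D): not entailed.

No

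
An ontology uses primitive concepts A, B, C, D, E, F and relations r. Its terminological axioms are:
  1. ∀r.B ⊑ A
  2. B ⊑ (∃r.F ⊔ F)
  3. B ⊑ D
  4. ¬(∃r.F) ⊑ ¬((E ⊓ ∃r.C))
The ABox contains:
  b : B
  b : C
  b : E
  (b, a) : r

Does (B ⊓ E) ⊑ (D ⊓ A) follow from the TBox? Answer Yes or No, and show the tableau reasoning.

1. (B ⊓ E) ⊑ (D ⊓ A)  ⇔  ((B ⊓ E) ⊓ (¬D ⊔ ¬A)) unsat w.r.t. T
   apply at x₀: B⊑(∃r.F ⊔ F); B⊑D
   open: L(x₀) ⊇ {B, D, E, ¬A, ∃r.F, …} (+ ∃-successors)
2. Hence (B ⊓ E) ⊑ (D ⊓ A): not entailed.

No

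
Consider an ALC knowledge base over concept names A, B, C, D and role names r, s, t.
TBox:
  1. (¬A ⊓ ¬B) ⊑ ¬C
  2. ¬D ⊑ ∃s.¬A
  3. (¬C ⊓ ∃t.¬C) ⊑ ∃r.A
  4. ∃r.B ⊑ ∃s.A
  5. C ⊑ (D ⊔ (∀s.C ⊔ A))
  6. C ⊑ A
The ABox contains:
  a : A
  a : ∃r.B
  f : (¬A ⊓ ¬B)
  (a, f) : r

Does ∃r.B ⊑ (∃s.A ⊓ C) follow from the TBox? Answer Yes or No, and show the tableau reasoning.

No

1. ∃r.B ⊑ (∃s.A ⊓ C)  ⇔  (∃r.B ⊓ (∀s.¬A ⊔ ¬C)) unsat w.r.t. T
   apply at x₀: ∃r.B⊑∃s.A
   open: L(x₀) ⊇ {A, D, ¬C, ∀t.C, ∃r.B, …} (+ ∃-successors)
2. Hence ∃r.B ⊑ (∃s.A ⊓ C): not entailed.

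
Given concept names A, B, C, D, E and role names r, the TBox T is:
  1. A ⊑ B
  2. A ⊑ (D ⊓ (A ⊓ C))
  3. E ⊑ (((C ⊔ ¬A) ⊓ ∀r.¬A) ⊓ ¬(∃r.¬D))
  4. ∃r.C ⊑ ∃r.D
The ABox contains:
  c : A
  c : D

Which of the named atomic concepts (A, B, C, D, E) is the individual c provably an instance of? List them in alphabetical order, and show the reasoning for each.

1. c : A?  L(c) = {A, D} ∪ {¬A}
   clash {A, ¬A} at c — c ∈ A
2. c : B?  L(c) = {A, D} ∪ {¬B}
   clash {B, ¬B} at c — c ∈ B
3. c : C?  L(c) = {A, D} ∪ {¬C}
   clash {C, ¬C} at c — c ∈ C
4. c : D?  L(c) = {A, D} ∪ {¬D}
   clash {D, ¬D} at c — c ∈ D
5. c : E?  L(c) = {A, D} ∪ {¬E}
   apply at c: A⊑B; A⊑(D ⊓ (A ⊓ C))
   open: L(c) ⊇ {A, B, C, D, ¬E, …} — c ∉ E possible
6. Entailed for c: {A, B, C, D}

{A, B, C, D}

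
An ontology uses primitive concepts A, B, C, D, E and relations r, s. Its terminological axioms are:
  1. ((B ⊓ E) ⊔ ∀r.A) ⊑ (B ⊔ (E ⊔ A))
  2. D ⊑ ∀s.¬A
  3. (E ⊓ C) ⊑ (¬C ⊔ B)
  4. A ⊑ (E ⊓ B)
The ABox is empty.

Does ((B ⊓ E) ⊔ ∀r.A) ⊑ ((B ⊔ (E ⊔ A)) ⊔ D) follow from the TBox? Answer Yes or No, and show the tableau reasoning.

Yes

1. ((B ⊓ E) ⊔ ∀r.A) ⊑ ((B ⊔ (E ⊔ A)) ⊔ D)  ⇔  (((B ⊓ E) ⊔ ∀r.A) ⊓ ((¬B ⊓ (¬E ⊓ ¬A)) ⊓ ¬D)) unsat w.r.t. T
   all branches close; clash {B, ¬B} at x₀
2. Hence ((B ⊓ E) ⊔ ∀r.A) ⊑ ((B ⊔ (E ⊔ A)) ⊔ D): entailed.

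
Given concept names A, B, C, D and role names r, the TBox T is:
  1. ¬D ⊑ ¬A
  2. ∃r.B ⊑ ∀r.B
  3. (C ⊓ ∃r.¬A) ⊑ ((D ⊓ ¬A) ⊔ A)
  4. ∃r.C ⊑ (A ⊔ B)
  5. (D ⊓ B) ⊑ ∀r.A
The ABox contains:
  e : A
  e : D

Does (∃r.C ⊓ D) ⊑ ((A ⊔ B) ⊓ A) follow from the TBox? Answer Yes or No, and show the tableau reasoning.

No

1. (∃r.C ⊓ D) ⊑ ((A ⊔ B) ⊓ A)  ⇔  ((∃r.C ⊓ D) ⊓ ((¬A ⊓ ¬B) ⊔ ¬A)) unsat w.r.t. T
   apply at x₀: ∃r.C⊑(A ⊔ B)
   open: L(x₀) ⊇ {B, D, ¬A, ∀r.A, ∀r.¬B, …} (+ ∃-successors)
2. Hence (∃r.C ⊓ D) ⊑ ((A ⊔ B) ⊓ A): not entailed.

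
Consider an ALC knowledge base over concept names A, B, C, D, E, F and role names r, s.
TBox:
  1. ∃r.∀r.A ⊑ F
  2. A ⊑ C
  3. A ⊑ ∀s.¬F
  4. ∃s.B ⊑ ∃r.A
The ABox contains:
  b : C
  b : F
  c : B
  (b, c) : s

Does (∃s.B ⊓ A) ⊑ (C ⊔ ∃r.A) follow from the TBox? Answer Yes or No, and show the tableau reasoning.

1. (∃s.B ⊓ A) ⊑ (C ⊔ ∃r.A)  ⇔  ((∃s.B ⊓ A) ⊓ (¬C ⊓ ∀r.¬A)) unsat w.r.t. T
   all branches close; clash {C, ¬C} at x₀
2. Hence (∃s.B ⊓ A) ⊑ (C ⊔ ∃r.A): entailed.

Yes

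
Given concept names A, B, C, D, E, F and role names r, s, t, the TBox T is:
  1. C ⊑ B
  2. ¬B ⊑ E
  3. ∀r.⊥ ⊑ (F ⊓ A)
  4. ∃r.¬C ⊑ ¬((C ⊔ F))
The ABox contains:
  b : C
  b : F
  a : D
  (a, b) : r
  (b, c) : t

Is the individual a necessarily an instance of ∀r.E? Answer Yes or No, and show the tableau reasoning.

No

1. a : ∀r.E?  L(a) = {D} ∪ {∃r.¬E}
   open: L(a) ⊇ {B, D, ∀r.C, ∃r.¬E, ∃r.⊤} (+ ∃-successors) — a ∉ ∀r.E possible
2. Hence a : ∀r.E: not entailed.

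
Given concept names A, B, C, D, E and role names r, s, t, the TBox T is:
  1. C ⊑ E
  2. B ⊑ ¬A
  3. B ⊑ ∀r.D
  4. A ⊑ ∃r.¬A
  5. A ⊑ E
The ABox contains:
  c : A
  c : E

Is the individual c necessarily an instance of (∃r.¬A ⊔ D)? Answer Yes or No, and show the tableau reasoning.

1. c : (∃r.¬A ⊔ D)?  L(c) = {A, E} ∪ {(∀r.A ⊓ ¬D)}
   clash {A, ¬A} at c — c ∈ (∃r.¬A ⊔ D)
2. Hence c : (∃r.¬A ⊔ D): entailed.

Yes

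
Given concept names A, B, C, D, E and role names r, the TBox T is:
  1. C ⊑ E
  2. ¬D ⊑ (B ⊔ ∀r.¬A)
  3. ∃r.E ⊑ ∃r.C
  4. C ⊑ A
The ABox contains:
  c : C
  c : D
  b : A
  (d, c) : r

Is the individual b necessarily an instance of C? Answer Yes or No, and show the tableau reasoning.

1. b : C?  L(b) = {A} ∪ {¬C}
   open: L(b) ⊇ {A, D, ¬C, ∀r.¬E} — b ∉ C possible
2. Hence b : C: not entailed.

No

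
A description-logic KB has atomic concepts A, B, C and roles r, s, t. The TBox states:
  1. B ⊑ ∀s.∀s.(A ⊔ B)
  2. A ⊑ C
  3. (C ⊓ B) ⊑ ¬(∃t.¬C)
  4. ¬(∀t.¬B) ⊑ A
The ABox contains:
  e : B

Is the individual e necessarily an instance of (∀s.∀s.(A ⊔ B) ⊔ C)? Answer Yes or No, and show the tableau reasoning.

Yes

1. e : (∀s.∀s.(A ⊔ B) ⊔ C)?  L(e) = {B} ∪ {(∃s.∃s.(¬A ⊓ ¬B) ⊓ ¬C)}
   clash {C, ¬C} at e — e ∈ (∀s.∀s.(A ⊔ B) ⊔ C)
2. Hence e : (∀s.∀s.(A ⊔ B) ⊔ C): entailed.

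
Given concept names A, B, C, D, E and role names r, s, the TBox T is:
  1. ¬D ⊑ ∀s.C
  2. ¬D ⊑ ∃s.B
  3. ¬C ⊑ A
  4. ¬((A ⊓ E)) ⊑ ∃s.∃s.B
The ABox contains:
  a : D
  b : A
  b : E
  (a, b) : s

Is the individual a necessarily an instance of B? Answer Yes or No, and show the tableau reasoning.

No

1. a : B?  L(a) = {D} ∪ {¬B}
   open: L(a) ⊇ {A, C, D, E, ¬B} — a ∉ B possible
2. Hence a : B: not entailed.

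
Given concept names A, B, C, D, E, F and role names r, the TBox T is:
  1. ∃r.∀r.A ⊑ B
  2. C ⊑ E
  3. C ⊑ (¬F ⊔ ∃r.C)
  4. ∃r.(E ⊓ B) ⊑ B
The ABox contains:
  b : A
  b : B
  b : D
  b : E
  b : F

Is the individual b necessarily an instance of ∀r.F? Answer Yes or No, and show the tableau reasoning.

No

1. b : ∀r.F?  L(b) = {A, B, D, E, F} ∪ {∃r.¬F}
   open: L(b) ⊇ {A, B, D, E, F, …} (+ ∃-successors) — b ∉ ∀r.F possible
2. Hence b : ∀r.F: not entailed.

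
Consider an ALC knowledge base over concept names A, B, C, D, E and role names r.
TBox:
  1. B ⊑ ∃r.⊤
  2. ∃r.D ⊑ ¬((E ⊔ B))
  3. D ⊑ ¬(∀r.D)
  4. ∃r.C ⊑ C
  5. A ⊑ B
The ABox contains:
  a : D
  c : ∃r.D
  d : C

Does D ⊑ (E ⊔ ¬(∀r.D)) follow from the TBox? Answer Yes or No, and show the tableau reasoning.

1. D ⊑ (E ⊔ ¬(∀r.D))  ⇔  (D ⊓ (¬E ⊓ ∀r.D)) unsat w.r.t. T
   all branches close; clash {B, ¬B} at x₀
2. Hence D ⊑ (E ⊔ ¬(∀r.D)): entailed.

Yes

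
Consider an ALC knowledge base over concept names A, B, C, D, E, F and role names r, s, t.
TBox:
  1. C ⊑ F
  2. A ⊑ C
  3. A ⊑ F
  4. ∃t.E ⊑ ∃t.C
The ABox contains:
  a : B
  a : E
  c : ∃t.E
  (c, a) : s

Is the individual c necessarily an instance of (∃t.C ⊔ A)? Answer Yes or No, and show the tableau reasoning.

1. c : (∃t.C ⊔ A)?  L(c) = {∃t.E} ∪ {(∀t.¬C ⊓ ¬A)}
   clash {C, ¬C} at an ∃-successor — c ∈ (∃t.C ⊔ A)
2. Hence c : (∃t.C ⊔ A): entailed.

Yes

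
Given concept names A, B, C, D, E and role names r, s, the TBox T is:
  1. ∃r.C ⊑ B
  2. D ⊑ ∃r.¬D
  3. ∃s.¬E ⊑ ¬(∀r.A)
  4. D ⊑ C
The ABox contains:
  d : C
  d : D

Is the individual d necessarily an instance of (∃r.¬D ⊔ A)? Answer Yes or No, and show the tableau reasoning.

1. d : (∃r.¬D ⊔ A)?  L(d) = {C, D} ∪ {(∀r.D ⊓ ¬A)}
   clash {D, ¬D} at an ∃-successor — d ∈ (∃r.¬D ⊔ A)
2. Hence d : (∃r.¬D ⊔ A): entailed.

Yes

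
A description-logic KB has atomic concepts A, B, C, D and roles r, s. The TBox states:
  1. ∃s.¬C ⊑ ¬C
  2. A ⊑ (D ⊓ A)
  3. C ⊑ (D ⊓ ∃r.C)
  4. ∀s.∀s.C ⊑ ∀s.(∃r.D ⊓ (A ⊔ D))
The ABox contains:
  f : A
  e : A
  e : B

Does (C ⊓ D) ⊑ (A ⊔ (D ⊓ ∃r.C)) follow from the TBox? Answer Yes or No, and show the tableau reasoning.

Yes

1. (C ⊓ D) ⊑ (A ⊔ (D ⊓ ∃r.C))  ⇔  ((C ⊓ D) ⊓ (¬A ⊓ (¬D ⊔ ∀r.¬C))) unsat w.r.t. T
   all branches close; clash {C, ¬C} at x₀
2. Hence (C ⊓ D) ⊑ (A ⊔ (D ⊓ ∃r.C)): entailed.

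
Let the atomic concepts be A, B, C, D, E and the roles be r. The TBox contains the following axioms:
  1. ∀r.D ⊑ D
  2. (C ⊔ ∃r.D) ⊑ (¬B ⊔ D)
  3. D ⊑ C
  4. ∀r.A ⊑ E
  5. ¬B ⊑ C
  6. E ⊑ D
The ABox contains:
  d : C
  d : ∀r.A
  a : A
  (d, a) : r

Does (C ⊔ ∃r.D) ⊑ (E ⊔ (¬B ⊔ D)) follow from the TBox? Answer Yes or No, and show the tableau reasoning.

Yes

1. (C ⊔ ∃r.D) ⊑ (E ⊔ (¬B ⊔ D))  ⇔  ((C ⊔ ∃r.D) ⊓ (¬E ⊓ (B ⊓ ¬D))) unsat w.r.t. T
   all branches close; clash {E, ¬E} at x₀
2. Hence (C ⊔ ∃r.D) ⊑ (E ⊔ (¬B ⊔ D)): entailed.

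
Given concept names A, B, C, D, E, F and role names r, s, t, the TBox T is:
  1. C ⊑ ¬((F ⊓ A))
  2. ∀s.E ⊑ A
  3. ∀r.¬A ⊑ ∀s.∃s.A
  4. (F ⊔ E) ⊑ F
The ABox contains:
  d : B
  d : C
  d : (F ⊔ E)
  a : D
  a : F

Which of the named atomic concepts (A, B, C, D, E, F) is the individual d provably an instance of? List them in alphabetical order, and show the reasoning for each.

{B, C, F}

1. d : A?  L(d) = {B, C, (F ⊔ E)} ∪ {¬A}
   apply at d: C⊑¬((F ⊓ A)); (F ⊔ E)⊑F
   open: L(d) ⊇ {B, C, F, ¬A, ∃r.A, …} (+ ∃-successors) — d ∉ A possible
2. d : B?  L(d) = {B, C, (F ⊔ E)} ∪ {¬B}
   clash {B, ¬B} at d — d ∈ B
3. d : C?  L(d) = {B, C, (F ⊔ E)} ∪ {¬C}
   clash {C, ¬C} at d — d ∈ C
4. d : D?  L(d) = {B, C, (F ⊔ E)} ∪ {¬D}
   apply at d: C⊑¬((F ⊓ A)); (F ⊔ E)⊑F
   open: L(d) ⊇ {B, C, F, ¬A, ¬D, …} (+ ∃-successors) — d ∉ D possible
5. d : E?  L(d) = {B, C, (F ⊔ E)} ∪ {¬E}
   apply at d: C⊑¬((F ⊓ A)); (F ⊔ E)⊑F
   open: L(d) ⊇ {B, C, F, ¬A, ¬E, …} (+ ∃-successors) — d ∉ E possible
6. d : F?  L(d) = {B, C, (F ⊔ E)} ∪ {¬F}
   clash {F, ¬F} at d — d ∈ F
7. Entailed for d: {B, C, F}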